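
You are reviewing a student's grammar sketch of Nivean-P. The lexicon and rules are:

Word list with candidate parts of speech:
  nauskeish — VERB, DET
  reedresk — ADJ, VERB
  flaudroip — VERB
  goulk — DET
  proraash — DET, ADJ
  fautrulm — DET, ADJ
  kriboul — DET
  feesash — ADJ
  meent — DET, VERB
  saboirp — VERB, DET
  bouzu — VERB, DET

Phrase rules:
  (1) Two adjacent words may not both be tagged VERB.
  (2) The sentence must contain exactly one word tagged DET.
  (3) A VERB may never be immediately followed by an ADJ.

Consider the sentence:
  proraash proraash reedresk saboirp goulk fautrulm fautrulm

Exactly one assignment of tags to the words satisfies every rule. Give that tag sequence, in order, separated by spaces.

Candidates per position — 1:proraash {DET,ADJ}; 2:proraash {DET,ADJ}; 3:reedresk {ADJ,VERB}; 4:saboirp {VERB,DET}; 5:goulk {DET}; 6:fautrulm {DET,ADJ}; 7:fautrulm {DET,ADJ}.
Word 1 cannot be DET — rule 2 would then fail for every completion. It is ADJ.
Word 2 cannot be DET — rule 2 would then fail for every completion. It is ADJ.
Word 4 cannot be DET — rule 2 would then fail for every completion. It is VERB.
Word 6 cannot be DET — rule 2 would then fail for every completion. It is ADJ.
Word 7 cannot be DET — rule 2 would then fail for every completion. It is ADJ.
Word 3 cannot be VERB — rule 1 would then fail for every completion. It is ADJ.
The only consistent sequence is: ADJ ADJ ADJ VERB DET ADJ ADJ.
Verifying each rule — rule 1 ok; rule 2 ok; rule 3 ok.

ADJ ADJ ADJ VERB DET ADJ ADJ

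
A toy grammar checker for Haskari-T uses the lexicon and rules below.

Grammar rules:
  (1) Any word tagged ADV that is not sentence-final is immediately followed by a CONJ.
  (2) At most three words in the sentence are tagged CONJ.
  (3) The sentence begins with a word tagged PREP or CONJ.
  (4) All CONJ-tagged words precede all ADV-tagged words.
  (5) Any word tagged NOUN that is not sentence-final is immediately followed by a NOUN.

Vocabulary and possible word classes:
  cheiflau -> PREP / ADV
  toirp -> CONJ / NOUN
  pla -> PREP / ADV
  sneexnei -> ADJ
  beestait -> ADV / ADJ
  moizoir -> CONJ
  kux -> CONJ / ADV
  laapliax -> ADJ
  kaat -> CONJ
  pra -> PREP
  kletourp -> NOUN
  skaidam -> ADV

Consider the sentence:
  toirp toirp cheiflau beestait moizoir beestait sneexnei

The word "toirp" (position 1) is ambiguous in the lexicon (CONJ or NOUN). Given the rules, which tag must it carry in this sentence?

CONJ

Candidates per position — 1:toirp {CONJ,NOUN}; 2:toirp {CONJ,NOUN}; 3:cheiflau {PREP,ADV}; 4:beestait {ADV,ADJ}; 5:moizoir {CONJ}; 6:beestait {ADV,ADJ}; 7:sneexnei {ADJ}.
At position 1, choosing NOUN makes rule 3 impossible to satisfy; hence CONJ.
At position 2, choosing NOUN makes rule 5 impossible to satisfy; hence CONJ.
At position 3, choosing ADV makes rule 1 impossible to satisfy; hence PREP.
At position 4, choosing ADV makes rule 4 impossible to satisfy; hence ADJ.
At position 6, choosing ADV makes rule 1 impossible to satisfy; hence ADJ.
The unique satisfying tagging is: CONJ CONJ PREP ADJ CONJ ADJ ADJ.
Rule-by-rule: rule 1 ✓; rule 2 ✓; rule 3 ✓; rule 4 ✓; rule 5 ✓.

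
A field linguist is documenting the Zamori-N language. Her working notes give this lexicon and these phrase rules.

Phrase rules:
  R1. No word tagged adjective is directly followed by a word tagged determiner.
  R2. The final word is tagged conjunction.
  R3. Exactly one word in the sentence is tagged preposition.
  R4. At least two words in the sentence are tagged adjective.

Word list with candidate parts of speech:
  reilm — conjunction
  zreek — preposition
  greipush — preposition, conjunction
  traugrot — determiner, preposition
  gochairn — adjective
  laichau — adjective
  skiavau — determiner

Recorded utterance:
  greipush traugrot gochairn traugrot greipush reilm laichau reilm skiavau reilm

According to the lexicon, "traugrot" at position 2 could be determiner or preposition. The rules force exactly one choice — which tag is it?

Candidates per position — 1:greipush {preposition,conjunction}; 2:traugrot {determiner,preposition}; 3:gochairn {adjective}; 4:traugrot {determiner,preposition}; 5:greipush {preposition,conjunction}; 6:reilm {conjunction}; 7:laichau {adjective}; 8:reilm {conjunction}; 9:skiavau {determiner}; 10:reilm {conjunction}.
Word 4 cannot be determiner — rule 1 would then fail for every completion. It is preposition.
Word 5 cannot be preposition — rule 3 would then fail for every completion. It is conjunction.
Word 1 cannot be preposition — rule 3 would then fail for every completion. It is conjunction.
Word 2 cannot be preposition — rule 3 would then fail for every completion. It is determiner.
So the tagging must be: conjunction determiner adjective preposition conjunction conjunction adjective conjunction determiner conjunction.
Verifying each rule — rule 1 satisfied; rule 2 satisfied; rule 3 satisfied; rule 4 satisfied.

determiner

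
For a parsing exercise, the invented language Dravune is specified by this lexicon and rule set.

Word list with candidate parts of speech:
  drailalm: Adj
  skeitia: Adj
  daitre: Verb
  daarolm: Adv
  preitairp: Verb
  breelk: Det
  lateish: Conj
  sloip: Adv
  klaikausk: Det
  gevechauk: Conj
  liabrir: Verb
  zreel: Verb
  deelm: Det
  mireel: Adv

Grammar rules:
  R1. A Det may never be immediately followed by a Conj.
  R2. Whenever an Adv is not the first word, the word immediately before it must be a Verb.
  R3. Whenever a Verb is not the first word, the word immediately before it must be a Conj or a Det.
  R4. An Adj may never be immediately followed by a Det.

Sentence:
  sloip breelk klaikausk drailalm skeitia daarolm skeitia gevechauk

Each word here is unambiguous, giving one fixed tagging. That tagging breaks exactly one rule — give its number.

Fixed tagging: Adv Det Det Adj Adj Adv Adj Conj.
Rule check: R1 ✓, R2 ✗, R3 ✓, R4 ✓.
Only rule 2 fails.

2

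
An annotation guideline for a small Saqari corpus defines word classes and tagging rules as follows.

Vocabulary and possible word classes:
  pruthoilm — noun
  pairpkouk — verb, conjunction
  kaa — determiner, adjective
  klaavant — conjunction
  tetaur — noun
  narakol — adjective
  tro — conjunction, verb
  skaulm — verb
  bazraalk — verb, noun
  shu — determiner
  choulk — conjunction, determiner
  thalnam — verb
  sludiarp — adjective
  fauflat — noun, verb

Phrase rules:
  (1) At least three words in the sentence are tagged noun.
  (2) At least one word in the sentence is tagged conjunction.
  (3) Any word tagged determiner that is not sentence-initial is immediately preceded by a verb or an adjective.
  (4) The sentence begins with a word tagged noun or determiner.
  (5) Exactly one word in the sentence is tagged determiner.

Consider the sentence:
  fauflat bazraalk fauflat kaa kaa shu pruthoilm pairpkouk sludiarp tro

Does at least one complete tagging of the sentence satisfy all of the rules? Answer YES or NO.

YES

Candidates per position — 1:fauflat {noun,verb}; 2:bazraalk {verb,noun}; 3:fauflat {noun,verb}; 4:kaa {determiner,adjective}; 5:kaa {determiner,adjective}; 6:shu {determiner}; 7:pruthoilm {noun}; 8:pairpkouk {verb,conjunction}; 9:sludiarp {adjective}; 10:tro {conjunction,verb}.
One satisfying assignment: noun noun noun adjective adjective determiner noun conjunction adjective conjunction.
Verifying each rule — rule 1 satisfied; rule 2 satisfied; rule 3 satisfied; rule 4 satisfied; rule 5 satisfied.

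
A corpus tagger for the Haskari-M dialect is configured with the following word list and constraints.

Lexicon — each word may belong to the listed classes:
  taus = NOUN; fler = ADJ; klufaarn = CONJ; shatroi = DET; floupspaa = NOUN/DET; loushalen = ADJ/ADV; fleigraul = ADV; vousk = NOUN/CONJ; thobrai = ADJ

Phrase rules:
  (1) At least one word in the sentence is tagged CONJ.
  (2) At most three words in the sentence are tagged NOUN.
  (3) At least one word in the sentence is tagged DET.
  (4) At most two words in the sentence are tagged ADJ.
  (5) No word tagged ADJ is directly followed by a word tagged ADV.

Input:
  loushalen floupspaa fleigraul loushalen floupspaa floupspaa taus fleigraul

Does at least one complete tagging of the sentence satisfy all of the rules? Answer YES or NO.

NO

Candidates per position — 1:loushalen {ADJ,ADV}; 2:floupspaa {NOUN,DET}; 3:fleigraul {ADV}; 4:loushalen {ADJ,ADV}; 5:floupspaa {NOUN,DET}; 6:floupspaa {NOUN,DET}; 7:taus {NOUN}; 8:fleigraul {ADV}.
Rule 1 cannot be satisfied by any choice of tags from the lexicon.
So there is no consistent tagging.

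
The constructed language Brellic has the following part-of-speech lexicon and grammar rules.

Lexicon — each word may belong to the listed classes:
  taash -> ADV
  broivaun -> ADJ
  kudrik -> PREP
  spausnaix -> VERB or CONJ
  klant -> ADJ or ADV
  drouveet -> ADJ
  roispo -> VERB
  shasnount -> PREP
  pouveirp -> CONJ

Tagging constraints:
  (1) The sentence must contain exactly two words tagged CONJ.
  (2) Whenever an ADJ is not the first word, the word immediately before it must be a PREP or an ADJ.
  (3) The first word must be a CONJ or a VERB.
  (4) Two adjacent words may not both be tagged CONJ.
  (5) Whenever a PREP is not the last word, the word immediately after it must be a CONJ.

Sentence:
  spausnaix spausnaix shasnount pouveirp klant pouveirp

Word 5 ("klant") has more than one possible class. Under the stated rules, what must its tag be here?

ADV

Candidates per position — 1:spausnaix {VERB,CONJ}; 2:spausnaix {VERB,CONJ}; 3:shasnount {PREP}; 4:pouveirp {CONJ}; 5:klant {ADJ,ADV}; 6:pouveirp {CONJ}.
If word 1 were CONJ, no tagging could satisfy rule 1; so word 1 is VERB.
If word 2 were CONJ, no tagging could satisfy rule 1; so word 2 is VERB.
If word 5 were ADJ, no tagging could satisfy rule 2; so word 5 is ADV.
The only consistent sequence is: VERB VERB PREP CONJ ADV CONJ.
Verifying each rule — rule 1 satisfied; rule 2 satisfied; rule 3 satisfied; rule 4 satisfied; rule 5 satisfied.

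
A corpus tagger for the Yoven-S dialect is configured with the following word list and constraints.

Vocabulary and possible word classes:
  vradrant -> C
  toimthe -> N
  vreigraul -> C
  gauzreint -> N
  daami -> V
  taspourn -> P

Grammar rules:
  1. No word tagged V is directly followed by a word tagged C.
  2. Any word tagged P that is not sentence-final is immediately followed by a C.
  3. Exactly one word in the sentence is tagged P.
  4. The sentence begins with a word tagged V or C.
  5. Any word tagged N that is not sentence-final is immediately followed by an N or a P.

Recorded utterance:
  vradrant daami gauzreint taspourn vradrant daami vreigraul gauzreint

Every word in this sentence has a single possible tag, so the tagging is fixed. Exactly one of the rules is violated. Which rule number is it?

1

Fixed tagging: C V N P C V C N.
Rule check: R1 fail, R2 pass, R3 pass, R4 pass, R5 pass.
Only rule 1 fails.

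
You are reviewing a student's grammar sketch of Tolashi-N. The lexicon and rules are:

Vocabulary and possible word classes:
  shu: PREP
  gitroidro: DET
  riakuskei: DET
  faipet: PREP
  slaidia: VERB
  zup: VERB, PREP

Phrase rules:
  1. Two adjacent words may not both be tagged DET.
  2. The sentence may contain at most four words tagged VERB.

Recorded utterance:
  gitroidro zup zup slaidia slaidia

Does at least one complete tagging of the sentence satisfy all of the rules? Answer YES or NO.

YES

Candidates per position — 1:gitroidro {DET}; 2:zup {VERB,PREP}; 3:zup {VERB,PREP}; 4:slaidia {VERB}; 5:slaidia {VERB}.
One satisfying assignment: DET PREP PREP VERB VERB.
Verifying each rule — rule 1 ok; rule 2 ok.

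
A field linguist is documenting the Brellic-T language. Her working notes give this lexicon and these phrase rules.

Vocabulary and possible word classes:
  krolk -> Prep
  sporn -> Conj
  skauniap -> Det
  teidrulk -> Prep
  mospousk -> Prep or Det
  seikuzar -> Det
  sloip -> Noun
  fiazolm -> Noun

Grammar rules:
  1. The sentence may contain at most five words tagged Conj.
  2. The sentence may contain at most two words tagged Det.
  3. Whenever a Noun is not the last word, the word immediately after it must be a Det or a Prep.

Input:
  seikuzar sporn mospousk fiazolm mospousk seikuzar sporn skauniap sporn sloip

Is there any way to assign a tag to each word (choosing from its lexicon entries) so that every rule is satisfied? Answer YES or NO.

NO

Candidates per position — 1:seikuzar {Det}; 2:sporn {Conj}; 3:mospousk {Prep,Det}; 4:fiazolm {Noun}; 5:mospousk {Prep,Det}; 6:seikuzar {Det}; 7:sporn {Conj}; 8:skauniap {Det}; 9:sporn {Conj}; 10:sloip {Noun}.
Rule 2 cannot be satisfied by any choice of tags from the lexicon.
So there is no consistent tagging.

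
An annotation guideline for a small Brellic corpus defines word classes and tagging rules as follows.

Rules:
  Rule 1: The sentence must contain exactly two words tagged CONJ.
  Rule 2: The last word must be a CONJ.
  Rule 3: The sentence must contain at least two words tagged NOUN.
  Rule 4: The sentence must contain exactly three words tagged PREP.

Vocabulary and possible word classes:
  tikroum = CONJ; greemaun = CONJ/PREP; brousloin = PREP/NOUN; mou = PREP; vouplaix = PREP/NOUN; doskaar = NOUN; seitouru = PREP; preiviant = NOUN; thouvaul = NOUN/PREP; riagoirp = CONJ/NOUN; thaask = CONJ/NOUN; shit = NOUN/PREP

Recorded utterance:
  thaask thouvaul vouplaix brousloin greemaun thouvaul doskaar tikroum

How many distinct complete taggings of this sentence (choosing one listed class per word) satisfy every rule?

Candidates per position — 1:thaask {CONJ,NOUN}; 2:thouvaul {NOUN,PREP}; 3:vouplaix {PREP,NOUN}; 4:brousloin {PREP,NOUN}; 5:greemaun {CONJ,PREP}; 6:thouvaul {NOUN,PREP}; 7:doskaar {NOUN}; 8:tikroum {CONJ}.
There are 64 candidate sequences in total.
Checking each against the rules leaves 10 sequences.
Count = 10.

10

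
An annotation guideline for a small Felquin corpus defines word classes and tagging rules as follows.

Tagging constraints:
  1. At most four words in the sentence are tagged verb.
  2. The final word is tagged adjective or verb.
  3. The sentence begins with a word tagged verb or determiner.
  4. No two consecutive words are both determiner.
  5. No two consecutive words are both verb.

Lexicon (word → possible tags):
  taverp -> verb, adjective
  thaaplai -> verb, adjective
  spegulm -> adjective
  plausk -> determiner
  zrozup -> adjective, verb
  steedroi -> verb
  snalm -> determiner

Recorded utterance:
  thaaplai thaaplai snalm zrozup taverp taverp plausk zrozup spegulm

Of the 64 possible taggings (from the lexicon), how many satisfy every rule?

10

Candidates per position — 1:thaaplai {verb,adjective}; 2:thaaplai {verb,adjective}; 3:snalm {determiner}; 4:zrozup {adjective,verb}; 5:taverp {verb,adjective}; 6:taverp {verb,adjective}; 7:plausk {determiner}; 8:zrozup {adjective,verb}; 9:spegulm {adjective}.
There are 64 candidate sequences in total.
Checking each against the rules leaves 10 sequences.
Count = 10.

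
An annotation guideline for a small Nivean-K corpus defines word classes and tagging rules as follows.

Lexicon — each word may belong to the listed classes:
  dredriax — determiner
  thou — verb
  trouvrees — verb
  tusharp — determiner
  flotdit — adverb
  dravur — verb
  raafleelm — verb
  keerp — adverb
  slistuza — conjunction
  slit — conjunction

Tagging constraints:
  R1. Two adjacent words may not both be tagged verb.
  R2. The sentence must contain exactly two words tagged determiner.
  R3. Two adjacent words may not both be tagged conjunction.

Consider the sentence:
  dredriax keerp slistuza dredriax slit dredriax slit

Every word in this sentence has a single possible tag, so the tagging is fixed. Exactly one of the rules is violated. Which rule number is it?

2

Fixed tagging: determiner adverb conjunction determiner conjunction determiner conjunction.
Applying the rules: R1 ok, R2 fails, R3 ok.
Only rule 2 fails.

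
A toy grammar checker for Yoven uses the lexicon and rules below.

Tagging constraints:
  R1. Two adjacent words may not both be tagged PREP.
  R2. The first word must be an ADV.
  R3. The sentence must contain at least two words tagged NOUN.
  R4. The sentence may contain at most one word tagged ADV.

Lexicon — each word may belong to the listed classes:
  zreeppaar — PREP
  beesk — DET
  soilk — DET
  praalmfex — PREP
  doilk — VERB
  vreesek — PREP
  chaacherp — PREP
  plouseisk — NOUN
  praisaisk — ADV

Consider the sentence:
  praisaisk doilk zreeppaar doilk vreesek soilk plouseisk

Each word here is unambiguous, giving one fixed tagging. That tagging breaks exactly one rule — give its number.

Fixed tagging: ADV VERB PREP VERB PREP DET NOUN.
Checking each rule: R1 ok, R2 ok, R3 fails, R4 ok.
Only rule 3 fails.

3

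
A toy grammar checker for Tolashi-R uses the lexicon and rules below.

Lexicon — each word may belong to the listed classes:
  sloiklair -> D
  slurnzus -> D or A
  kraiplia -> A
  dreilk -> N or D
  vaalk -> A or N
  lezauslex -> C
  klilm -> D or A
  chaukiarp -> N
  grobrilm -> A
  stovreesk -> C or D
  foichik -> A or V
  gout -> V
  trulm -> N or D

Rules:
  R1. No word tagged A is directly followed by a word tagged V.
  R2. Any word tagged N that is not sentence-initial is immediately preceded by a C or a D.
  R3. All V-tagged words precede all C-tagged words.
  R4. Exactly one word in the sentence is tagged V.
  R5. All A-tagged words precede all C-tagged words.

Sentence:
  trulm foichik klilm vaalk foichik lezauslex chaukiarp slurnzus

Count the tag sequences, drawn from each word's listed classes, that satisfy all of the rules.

Candidates per position — 1:trulm {N,D}; 2:foichik {A,V}; 3:klilm {D,A}; 4:vaalk {A,N}; 5:foichik {A,V}; 6:lezauslex {C}; 7:chaukiarp {N}; 8:slurnzus {D,A}.
There are 64 candidate sequences in total.
Checking each against the rules leaves 8 sequences.
Count = 8.

8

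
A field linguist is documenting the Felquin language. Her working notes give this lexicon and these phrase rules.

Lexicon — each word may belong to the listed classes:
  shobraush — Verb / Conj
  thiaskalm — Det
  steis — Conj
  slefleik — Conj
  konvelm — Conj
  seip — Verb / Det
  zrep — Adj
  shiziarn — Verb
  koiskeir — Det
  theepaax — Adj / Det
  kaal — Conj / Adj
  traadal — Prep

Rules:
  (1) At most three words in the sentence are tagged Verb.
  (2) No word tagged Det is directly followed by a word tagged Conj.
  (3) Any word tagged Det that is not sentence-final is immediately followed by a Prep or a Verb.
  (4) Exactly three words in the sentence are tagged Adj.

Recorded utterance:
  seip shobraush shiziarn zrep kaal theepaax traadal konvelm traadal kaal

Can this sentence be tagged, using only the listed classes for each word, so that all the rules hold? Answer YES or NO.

Candidates per position — 1:seip {Verb,Det}; 2:shobraush {Verb,Conj}; 3:shiziarn {Verb}; 4:zrep {Adj}; 5:kaal {Conj,Adj}; 6:theepaax {Adj,Det}; 7:traadal {Prep}; 8:konvelm {Conj}; 9:traadal {Prep}; 10:kaal {Conj,Adj}.
One satisfying assignment: Verb Verb Verb Adj Adj Adj Prep Conj Prep Conj.
Check: rule 1 satisfied; rule 2 satisfied; rule 3 satisfied; rule 4 satisfied.

YES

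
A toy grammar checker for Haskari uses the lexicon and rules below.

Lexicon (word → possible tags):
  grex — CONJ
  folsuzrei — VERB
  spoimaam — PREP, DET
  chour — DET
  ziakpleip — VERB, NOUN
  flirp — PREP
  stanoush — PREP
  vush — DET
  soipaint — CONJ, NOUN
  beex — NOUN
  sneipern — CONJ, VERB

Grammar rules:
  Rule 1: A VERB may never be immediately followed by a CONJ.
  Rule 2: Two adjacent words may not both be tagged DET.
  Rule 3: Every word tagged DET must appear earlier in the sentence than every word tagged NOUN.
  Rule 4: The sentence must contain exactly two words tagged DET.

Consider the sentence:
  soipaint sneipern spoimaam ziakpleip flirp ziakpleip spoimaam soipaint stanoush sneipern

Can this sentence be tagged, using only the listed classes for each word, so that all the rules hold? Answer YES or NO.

Candidates per position — 1:soipaint {CONJ,NOUN}; 2:sneipern {CONJ,VERB}; 3:spoimaam {PREP,DET}; 4:ziakpleip {VERB,NOUN}; 5:flirp {PREP}; 6:ziakpleip {VERB,NOUN}; 7:spoimaam {PREP,DET}; 8:soipaint {CONJ,NOUN}; 9:stanoush {PREP}; 10:sneipern {CONJ,VERB}.
One satisfying assignment: CONJ CONJ DET VERB PREP VERB DET CONJ PREP CONJ.
Checking: rule 1 satisfied; rule 2 satisfied; rule 3 satisfied; rule 4 satisfied.

YES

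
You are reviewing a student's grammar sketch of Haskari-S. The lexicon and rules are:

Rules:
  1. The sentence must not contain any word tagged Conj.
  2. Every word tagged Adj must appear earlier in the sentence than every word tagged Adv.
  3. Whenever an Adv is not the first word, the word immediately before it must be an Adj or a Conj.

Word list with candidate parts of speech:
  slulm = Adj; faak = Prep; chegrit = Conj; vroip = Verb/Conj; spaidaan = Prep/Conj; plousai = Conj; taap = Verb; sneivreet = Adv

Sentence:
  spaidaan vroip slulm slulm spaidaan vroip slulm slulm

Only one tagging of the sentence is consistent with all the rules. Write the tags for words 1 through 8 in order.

Candidates per position — 1:spaidaan {Prep,Conj}; 2:vroip {Verb,Conj}; 3:slulm {Adj}; 4:slulm {Adj}; 5:spaidaan {Prep,Conj}; 6:vroip {Verb,Conj}; 7:slulm {Adj}; 8:slulm {Adj}.
If word 1 were Conj, no tagging could satisfy rule 1; so word 1 is Prep.
If word 2 were Conj, no tagging could satisfy rule 1; so word 2 is Verb.
If word 5 were Conj, no tagging could satisfy rule 1; so word 5 is Prep.
If word 6 were Conj, no tagging could satisfy rule 1; so word 6 is Verb.
That leaves exactly one tagging: Prep Verb Adj Adj Prep Verb Adj Adj.
Rule-by-rule: rule 1 ok; rule 2 ok; rule 3 ok.

Prep Verb Adj Adj Prep Verb Adj Adj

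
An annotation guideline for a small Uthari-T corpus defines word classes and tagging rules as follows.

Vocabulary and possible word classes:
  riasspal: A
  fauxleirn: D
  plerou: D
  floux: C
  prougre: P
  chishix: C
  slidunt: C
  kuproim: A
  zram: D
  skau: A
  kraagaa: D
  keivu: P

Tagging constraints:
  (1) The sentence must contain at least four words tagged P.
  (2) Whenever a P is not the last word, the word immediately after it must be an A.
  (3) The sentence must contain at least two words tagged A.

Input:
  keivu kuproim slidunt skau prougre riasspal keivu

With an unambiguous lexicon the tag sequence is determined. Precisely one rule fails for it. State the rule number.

Fixed tagging: P A C A P A P.
Applying the rules: R1 fail, R2 pass, R3 pass.
Only rule 1 fails.

1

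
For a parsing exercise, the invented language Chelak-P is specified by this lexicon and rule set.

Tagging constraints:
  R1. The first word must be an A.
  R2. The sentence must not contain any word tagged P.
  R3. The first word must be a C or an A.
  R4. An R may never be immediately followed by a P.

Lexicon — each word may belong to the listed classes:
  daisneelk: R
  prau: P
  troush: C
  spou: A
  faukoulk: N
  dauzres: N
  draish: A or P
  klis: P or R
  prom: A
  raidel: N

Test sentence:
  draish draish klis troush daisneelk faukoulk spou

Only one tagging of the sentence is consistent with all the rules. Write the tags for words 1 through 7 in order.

A A R C R N A

Candidates per position — 1:draish {A,P}; 2:draish {A,P}; 3:klis {P,R}; 4:troush {C}; 5:daisneelk {R}; 6:faukoulk {N}; 7:spou {A}.
Position 1: tagging it P would leave rule 1 unsatisfiable, so it must be A.
Position 2: tagging it P would leave rule 2 unsatisfiable, so it must be A.
Position 3: tagging it P would leave rule 2 unsatisfiable, so it must be R.
So the tagging must be: A A R C R N A.
Check: rule 1 satisfied; rule 2 satisfied; rule 3 satisfied; rule 4 satisfied.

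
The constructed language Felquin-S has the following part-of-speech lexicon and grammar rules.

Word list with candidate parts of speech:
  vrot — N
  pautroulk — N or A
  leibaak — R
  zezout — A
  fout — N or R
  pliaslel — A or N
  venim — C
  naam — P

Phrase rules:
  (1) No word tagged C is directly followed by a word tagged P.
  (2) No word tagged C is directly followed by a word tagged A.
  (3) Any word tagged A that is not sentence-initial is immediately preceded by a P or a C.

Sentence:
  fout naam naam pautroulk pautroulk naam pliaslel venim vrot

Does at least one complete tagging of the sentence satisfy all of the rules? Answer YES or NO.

YES

Candidates per position — 1:fout {N,R}; 2:naam {P}; 3:naam {P}; 4:pautroulk {N,A}; 5:pautroulk {N,A}; 6:naam {P}; 7:pliaslel {A,N}; 8:venim {C}; 9:vrot {N}.
One satisfying assignment: R P P N N P A C N.
Verifying each rule — rule 1 ✓; rule 2 ✓; rule 3 ✓.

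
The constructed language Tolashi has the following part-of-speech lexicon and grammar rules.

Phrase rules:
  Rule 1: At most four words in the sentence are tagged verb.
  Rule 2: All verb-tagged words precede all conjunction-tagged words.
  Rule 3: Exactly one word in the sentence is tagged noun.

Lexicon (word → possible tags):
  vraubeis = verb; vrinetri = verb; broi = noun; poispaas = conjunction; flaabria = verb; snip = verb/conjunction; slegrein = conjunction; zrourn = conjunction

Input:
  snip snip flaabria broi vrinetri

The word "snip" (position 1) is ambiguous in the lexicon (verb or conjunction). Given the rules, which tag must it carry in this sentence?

Candidates per position — 1:snip {verb,conjunction}; 2:snip {verb,conjunction}; 3:flaabria {verb}; 4:broi {noun}; 5:vrinetri {verb}.
Position 1: conjunction is ruled out by rule 2; that leaves verb.
Position 2: conjunction is ruled out by rule 2; that leaves verb.
The only consistent sequence is: verb verb verb noun verb.
Checking: rule 1 ✓; rule 2 ✓; rule 3 ✓.

verb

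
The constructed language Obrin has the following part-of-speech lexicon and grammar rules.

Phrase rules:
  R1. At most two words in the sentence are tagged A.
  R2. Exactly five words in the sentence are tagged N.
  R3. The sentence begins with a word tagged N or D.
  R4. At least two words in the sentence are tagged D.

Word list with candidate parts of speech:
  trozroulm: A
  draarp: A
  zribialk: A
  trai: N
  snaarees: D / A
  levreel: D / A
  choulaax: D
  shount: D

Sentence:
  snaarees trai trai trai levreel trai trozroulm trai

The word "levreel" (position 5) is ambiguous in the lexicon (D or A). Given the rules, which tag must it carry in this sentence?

Candidates per position — 1:snaarees {D,A}; 2:trai {N}; 3:trai {N}; 4:trai {N}; 5:levreel {D,A}; 6:trai {N}; 7:trozroulm {A}; 8:trai {N}.
Word 1 cannot be A — rule 3 would then fail for every completion. It is D.
Word 5 cannot be A — rule 4 would then fail for every completion. It is D.
The unique satisfying tagging is: D N N N D N A N.
Checking: rule 1 satisfied; rule 2 satisfied; rule 3 satisfied; rule 4 satisfied.

D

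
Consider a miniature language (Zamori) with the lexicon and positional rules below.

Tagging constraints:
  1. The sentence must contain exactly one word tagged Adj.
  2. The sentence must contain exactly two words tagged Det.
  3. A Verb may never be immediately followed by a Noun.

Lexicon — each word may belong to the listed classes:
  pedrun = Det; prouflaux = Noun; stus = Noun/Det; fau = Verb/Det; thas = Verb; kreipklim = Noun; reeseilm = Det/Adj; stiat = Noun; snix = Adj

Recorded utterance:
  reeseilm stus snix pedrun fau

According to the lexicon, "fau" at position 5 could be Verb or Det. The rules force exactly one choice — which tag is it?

Verb

Candidates per position — 1:reeseilm {Det,Adj}; 2:stus {Noun,Det}; 3:snix {Adj}; 4:pedrun {Det}; 5:fau {Verb,Det}.
If word 1 were Adj, no tagging could satisfy rule 1; so word 1 is Det.
If word 2 were Det, no tagging could satisfy rule 2; so word 2 is Noun.
If word 5 were Det, no tagging could satisfy rule 2; so word 5 is Verb.
The only consistent sequence is: Det Noun Adj Det Verb.
Checking: rule 1 holds; rule 2 holds; rule 3 holds.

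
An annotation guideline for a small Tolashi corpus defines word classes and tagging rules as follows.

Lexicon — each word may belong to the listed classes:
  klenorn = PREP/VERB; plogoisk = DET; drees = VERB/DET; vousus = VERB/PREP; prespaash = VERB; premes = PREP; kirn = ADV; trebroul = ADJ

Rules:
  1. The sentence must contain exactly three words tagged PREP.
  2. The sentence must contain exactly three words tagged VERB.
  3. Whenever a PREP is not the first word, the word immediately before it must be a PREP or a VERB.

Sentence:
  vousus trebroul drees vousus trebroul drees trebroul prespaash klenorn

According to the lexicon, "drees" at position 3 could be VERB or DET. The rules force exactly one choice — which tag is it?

Candidates per position — 1:vousus {VERB,PREP}; 2:trebroul {ADJ}; 3:drees {VERB,DET}; 4:vousus {VERB,PREP}; 5:trebroul {ADJ}; 6:drees {VERB,DET}; 7:trebroul {ADJ}; 8:prespaash {VERB}; 9:klenorn {PREP,VERB}.
Position 1: VERB is ruled out by rule 1; that leaves PREP.
Position 4: VERB is ruled out by rule 1; that leaves PREP.
Position 9: VERB is ruled out by rule 1; that leaves PREP.
Position 3: DET is ruled out by rule 2; that leaves VERB.
Position 6: DET is ruled out by rule 2; that leaves VERB.
The unique satisfying tagging is: PREP ADJ VERB PREP ADJ VERB ADJ VERB PREP.
Verifying each rule — rule 1 ok; rule 2 ok; rule 3 ok.

VERB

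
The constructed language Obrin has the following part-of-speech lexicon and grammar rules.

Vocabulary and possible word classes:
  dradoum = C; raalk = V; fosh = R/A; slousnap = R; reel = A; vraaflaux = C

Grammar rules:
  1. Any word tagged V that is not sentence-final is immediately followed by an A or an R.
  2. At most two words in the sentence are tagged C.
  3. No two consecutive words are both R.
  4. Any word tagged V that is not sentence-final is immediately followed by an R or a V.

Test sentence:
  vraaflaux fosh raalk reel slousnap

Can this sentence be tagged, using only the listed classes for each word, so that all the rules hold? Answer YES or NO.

Candidates per position — 1:vraaflaux {C}; 2:fosh {R,A}; 3:raalk {V}; 4:reel {A}; 5:slousnap {R}.
Rule 4 cannot be satisfied by any choice of tags from the lexicon.
So there is no consistent tagging.

NO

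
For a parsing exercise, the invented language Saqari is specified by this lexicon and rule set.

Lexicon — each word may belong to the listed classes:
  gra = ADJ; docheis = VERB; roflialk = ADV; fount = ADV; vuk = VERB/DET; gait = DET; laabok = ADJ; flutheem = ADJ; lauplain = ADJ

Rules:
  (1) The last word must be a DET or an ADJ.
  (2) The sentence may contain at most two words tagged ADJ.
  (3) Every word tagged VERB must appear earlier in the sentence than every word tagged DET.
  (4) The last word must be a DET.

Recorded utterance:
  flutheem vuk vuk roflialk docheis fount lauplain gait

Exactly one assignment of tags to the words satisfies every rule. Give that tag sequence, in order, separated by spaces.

ADJ VERB VERB ADV VERB ADV ADJ DET

Candidates per position — 1:flutheem {ADJ}; 2:vuk {VERB,DET}; 3:vuk {VERB,DET}; 4:roflialk {ADV}; 5:docheis {VERB}; 6:fount {ADV}; 7:lauplain {ADJ}; 8:gait {DET}.
If word 2 were DET, no tagging could satisfy rule 3; so word 2 is VERB.
If word 3 were DET, no tagging could satisfy rule 3; so word 3 is VERB.
So the tagging must be: ADJ VERB VERB ADV VERB ADV ADJ DET.
Checking: rule 1 ✓; rule 2 ✓; rule 3 ✓; rule 4 ✓.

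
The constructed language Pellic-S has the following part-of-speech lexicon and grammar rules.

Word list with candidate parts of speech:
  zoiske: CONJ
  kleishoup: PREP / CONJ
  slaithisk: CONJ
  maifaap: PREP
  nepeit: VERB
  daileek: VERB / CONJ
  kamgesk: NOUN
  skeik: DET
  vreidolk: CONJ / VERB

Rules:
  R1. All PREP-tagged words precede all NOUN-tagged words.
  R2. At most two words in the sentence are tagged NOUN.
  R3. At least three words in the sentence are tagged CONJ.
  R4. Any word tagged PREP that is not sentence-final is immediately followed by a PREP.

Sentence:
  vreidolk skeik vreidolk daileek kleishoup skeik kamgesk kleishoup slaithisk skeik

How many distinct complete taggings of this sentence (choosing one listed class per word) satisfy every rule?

8

Candidates per position — 1:vreidolk {CONJ,VERB}; 2:skeik {DET}; 3:vreidolk {CONJ,VERB}; 4:daileek {VERB,CONJ}; 5:kleishoup {PREP,CONJ}; 6:skeik {DET}; 7:kamgesk {NOUN}; 8:kleishoup {PREP,CONJ}; 9:slaithisk {CONJ}; 10:skeik {DET}.
There are 32 candidate sequences in total.
Checking each against the rules leaves 8 sequences.
Count = 8.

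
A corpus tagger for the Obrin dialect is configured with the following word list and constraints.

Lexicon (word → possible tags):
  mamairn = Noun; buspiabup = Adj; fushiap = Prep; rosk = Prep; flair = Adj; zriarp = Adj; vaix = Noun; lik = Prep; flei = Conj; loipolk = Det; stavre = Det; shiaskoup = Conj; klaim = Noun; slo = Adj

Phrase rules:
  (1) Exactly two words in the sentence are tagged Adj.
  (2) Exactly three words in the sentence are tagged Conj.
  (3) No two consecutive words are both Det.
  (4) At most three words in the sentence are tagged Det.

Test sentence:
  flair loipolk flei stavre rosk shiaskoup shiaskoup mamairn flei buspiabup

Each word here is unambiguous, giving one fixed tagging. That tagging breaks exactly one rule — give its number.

2

Fixed tagging: Adj Det Conj Det Prep Conj Conj Noun Conj Adj.
Checking each rule: R1 ✓, R2 ✗, R3 ✓, R4 ✓.
Only rule 2 fails.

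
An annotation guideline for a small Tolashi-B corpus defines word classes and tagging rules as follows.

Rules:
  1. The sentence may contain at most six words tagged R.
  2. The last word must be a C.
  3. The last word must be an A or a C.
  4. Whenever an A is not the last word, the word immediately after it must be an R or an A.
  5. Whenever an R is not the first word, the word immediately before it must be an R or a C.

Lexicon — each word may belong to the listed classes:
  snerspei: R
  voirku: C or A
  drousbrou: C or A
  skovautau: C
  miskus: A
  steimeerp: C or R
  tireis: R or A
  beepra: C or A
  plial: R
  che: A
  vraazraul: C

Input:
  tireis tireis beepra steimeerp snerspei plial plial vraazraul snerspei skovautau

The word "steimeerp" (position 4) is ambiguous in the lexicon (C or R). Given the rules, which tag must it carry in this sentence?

Candidates per position — 1:tireis {R,A}; 2:tireis {R,A}; 3:beepra {C,A}; 4:steimeerp {C,R}; 5:snerspei {R}; 6:plial {R}; 7:plial {R}; 8:vraazraul {C}; 9:snerspei {R}; 10:skovautau {C}.
Position 4: the remaining choice is settled jointly with positions 1, 2, 3 — only C at position 4 is part of a tagging that satisfies every rule.
The only consistent sequence is: R R C C R R R C R C.
Checking: rule 1 satisfied; rule 2 satisfied; rule 3 satisfied; rule 4 satisfied; rule 5 satisfied.

C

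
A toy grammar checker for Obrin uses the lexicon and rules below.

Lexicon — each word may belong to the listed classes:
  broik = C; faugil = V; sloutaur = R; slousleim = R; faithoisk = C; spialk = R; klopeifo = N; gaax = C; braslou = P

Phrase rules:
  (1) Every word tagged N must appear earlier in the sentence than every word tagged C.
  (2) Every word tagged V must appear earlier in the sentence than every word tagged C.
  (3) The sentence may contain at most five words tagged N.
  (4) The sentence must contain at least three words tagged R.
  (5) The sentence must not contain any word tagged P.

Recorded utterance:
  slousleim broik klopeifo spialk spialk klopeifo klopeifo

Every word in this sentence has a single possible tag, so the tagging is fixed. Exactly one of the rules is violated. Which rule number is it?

Fixed tagging: R C N R R N N.
Checking each rule: R1 ✗, R2 ✓, R3 ✓, R4 ✓, R5 ✓.
Only rule 1 fails.

1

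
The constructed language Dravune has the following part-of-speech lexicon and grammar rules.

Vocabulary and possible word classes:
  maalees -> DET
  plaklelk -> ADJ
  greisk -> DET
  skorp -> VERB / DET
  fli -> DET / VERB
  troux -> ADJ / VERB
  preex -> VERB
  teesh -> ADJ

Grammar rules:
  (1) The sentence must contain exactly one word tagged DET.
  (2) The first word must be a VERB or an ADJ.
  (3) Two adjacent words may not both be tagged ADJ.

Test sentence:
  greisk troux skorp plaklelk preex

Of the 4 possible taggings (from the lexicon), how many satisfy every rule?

Candidates per position — 1:greisk {DET}; 2:troux {ADJ,VERB}; 3:skorp {VERB,DET}; 4:plaklelk {ADJ}; 5:preex {VERB}.
There are 4 candidate sequences in total.
Rule 2 cannot be satisfied by any choice of tags from the lexicon.
So there is no consistent tagging.
Count = 0.

0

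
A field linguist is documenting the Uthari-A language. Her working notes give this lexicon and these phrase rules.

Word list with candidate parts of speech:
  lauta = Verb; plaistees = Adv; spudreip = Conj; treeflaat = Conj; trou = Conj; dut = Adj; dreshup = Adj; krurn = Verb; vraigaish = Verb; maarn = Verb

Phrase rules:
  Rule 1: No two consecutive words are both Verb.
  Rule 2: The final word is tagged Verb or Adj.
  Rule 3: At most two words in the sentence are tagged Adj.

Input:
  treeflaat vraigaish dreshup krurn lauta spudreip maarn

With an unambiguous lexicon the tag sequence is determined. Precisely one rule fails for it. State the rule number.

1

Fixed tagging: Conj Verb Adj Verb Verb Conj Verb.
Applying the rules: R1 ✗, R2 ✓, R3 ✓.
Only rule 1 fails.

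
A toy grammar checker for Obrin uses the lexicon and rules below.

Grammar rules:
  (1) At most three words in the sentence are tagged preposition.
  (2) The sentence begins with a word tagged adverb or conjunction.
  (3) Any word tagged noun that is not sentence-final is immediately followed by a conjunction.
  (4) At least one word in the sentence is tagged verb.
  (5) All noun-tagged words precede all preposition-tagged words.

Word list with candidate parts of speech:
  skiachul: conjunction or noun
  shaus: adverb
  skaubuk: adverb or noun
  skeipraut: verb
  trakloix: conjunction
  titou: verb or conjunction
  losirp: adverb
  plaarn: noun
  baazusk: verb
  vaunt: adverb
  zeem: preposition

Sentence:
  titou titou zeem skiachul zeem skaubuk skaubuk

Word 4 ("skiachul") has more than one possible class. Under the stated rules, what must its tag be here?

Candidates per position — 1:titou {verb,conjunction}; 2:titou {verb,conjunction}; 3:zeem {preposition}; 4:skiachul {conjunction,noun}; 5:zeem {preposition}; 6:skaubuk {adverb,noun}; 7:skaubuk {adverb,noun}.
Word 1 cannot be verb — rule 2 would then fail for every completion. It is conjunction.
Word 2 cannot be conjunction — rule 4 would then fail for every completion. It is verb.
Word 4 cannot be noun — rule 3 would then fail for every completion. It is conjunction.
Word 6 cannot be noun — rule 3 would then fail for every completion. It is adverb.
Word 7 cannot be noun — rule 5 would then fail for every completion. It is adverb.
The only consistent sequence is: conjunction verb preposition conjunction preposition adverb adverb.
Rule-by-rule: rule 1 ok; rule 2 ok; rule 3 ok; rule 4 ok; rule 5 ok.

conjunction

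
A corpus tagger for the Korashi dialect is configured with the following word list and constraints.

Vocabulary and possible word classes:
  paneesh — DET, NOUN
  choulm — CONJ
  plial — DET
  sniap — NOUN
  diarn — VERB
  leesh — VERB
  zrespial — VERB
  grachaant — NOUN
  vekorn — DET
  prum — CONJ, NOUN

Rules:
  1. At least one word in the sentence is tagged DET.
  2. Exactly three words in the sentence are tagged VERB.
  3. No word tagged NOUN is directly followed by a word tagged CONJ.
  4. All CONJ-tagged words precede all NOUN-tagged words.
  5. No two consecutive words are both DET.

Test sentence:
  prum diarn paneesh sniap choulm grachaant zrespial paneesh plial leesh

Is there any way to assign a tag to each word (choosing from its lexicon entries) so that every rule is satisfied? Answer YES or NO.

Candidates per position — 1:prum {CONJ,NOUN}; 2:diarn {VERB}; 3:paneesh {DET,NOUN}; 4:sniap {NOUN}; 5:choulm {CONJ}; 6:grachaant {NOUN}; 7:zrespial {VERB}; 8:paneesh {DET,NOUN}; 9:plial {DET}; 10:leesh {VERB}.
Rule 3 cannot be satisfied by any choice of tags from the lexicon.
So there is no consistent tagging.

NO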